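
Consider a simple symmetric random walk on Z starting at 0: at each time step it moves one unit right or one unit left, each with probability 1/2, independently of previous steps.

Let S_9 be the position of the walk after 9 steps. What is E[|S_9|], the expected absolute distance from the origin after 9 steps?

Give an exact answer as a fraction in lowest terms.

Answer: 315/128

Derivation:
S_9 takes values m ≡ 1 (mod 2) with |m| ≤ 9; P(S_9=m) = C(9,(9+m)/2)/2^9.
Total paths: 2^9 = 512
Distribution: P(S=-9)=1/512, P(S=-7)=9/512, P(S=-5)=36/512, P(S=-3)=84/512, P(S=-1)=126/512, P(S=1)=126/512, P(S=3)=84/512, P(S=5)=36/512, P(S=7)=9/512, P(S=9)=1/512
E[|S_9|] = Σ_m |m|·P(S_9=m) = 1260/512 = 315/128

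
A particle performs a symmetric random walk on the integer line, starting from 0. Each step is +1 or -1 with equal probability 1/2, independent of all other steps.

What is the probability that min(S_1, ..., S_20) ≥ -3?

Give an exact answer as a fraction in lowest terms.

Answer: 323323/524288

Derivation:
Let f(t,s) = #length-t paths at position s with S_1..S_t all ≥ -3.
f(t,s) = f(t-1,s-1) + f(t-1,s+1) for s ≥ -3; f(t,s) = 0 for s < -3.
t=0: f(0,0)=1
t=1: f(1,-1)=1 f(1,1)=1
t=2: f(2,-2)=1 f(2,0)=2 f(2,2)=1
t=3: f(3,-3)=1 f(3,-1)=3 f(3,1)=3 f(3,3)=1
t=4: f(4,-2)=4 f(4,0)=6 f(4,2)=4 f(4,4)=1
t=5: f(5,-3)=4 f(5,-1)=10 f(5,1)=10 f(5,3)=5 f(5,5)=1
t=6: f(6,-2)=14 f(6,0)=20 f(6,2)=15 f(6,4)=6 f(6,6)=1
t=7: f(7,-3)=14 f(7,-1)=34 f(7,1)=35 f(7,3)=21 f(7,5)=7 f(7,7)=1
t=8: f(8,-2)=48 f(8,0)=69 f(8,2)=56 f(8,4)=28 f(8,6)=8 f(8,8)=1
t=9: f(9,-3)=48 f(9,-1)=117 f(9,1)=125 f(9,3)=84 f(9,5)=36 f(9,7)=9 f(9,9)=1
t=10: f(10,-2)=165 f(10,0)=242 f(10,2)=209 f(10,4)=120 f(10,6)=45 f(10,8)=10 f(10,10)=1
t=11: f(11,-3)=165 f(11,-1)=407 f(11,1)=451 f(11,3)=329 f(11,5)=165 f(11,7)=55 f(11,9)=11 f(11,11)=1
t=12: f(12,-2)=572 f(12,0)=858 f(12,2)=780 f(12,4)=494 f(12,6)=220 f(12,8)=66 f(12,10)=12 f(12,12)=1
t=13: f(13,-3)=572 f(13,-1)=1430 f(13,1)=1638 f(13,3)=1274 f(13,5)=714 f(13,7)=286 f(13,9)=78 f(13,11)=13 f(13,13)=1
t=14: f(14,-2)=2002 f(14,0)=3068 f(14,2)=2912 f(14,4)=1988 f(14,6)=1000 f(14,8)=364 f(14,10)=91 f(14,12)=14 f(14,14)=1
t=15: f(15,-3)=2002 f(15,-1)=5070 f(15,1)=5980 f(15,3)=4900 f(15,5)=2988 f(15,7)=1364 f(15,9)=455 f(15,11)=105 f(15,13)=15 f(15,15)=1
t=16: f(16,-2)=7072 f(16,0)=11050 f(16,2)=10880 f(16,4)=7888 f(16,6)=4352 f(16,8)=1819 f(16,10)=560 f(16,12)=120 f(16,14)=16 f(16,16)=1
t=17: f(17,-3)=7072 f(17,-1)=18122 f(17,1)=21930 f(17,3)=18768 f(17,5)=12240 f(17,7)=6171 f(17,9)=2379 f(17,11)=680 f(17,13)=136 f(17,15)=17 f(17,17)=1
t=18: f(18,-2)=25194 f(18,0)=40052 f(18,2)=40698 f(18,4)=31008 f(18,6)=18411 f(18,8)=8550 f(18,10)=3059 f(18,12)=816 f(18,14)=153 f(18,16)=18 f(18,18)=1
t=19: f(19,-3)=25194 f(19,-1)=65246 f(19,1)=80750 f(19,3)=71706 f(19,5)=49419 f(19,7)=26961 f(19,9)=11609 f(19,11)=3875 f(19,13)=969 f(19,15)=171 f(19,17)=19 f(19,19)=1
t=20: f(20,-2)=90440 f(20,0)=145996 f(20,2)=152456 f(20,4)=121125 f(20,6)=76380 f(20,8)=38570 f(20,10)=15484 f(20,12)=4844 f(20,14)=1140 f(20,16)=190 f(20,18)=20 f(20,20)=1
Σ_s f(20,s) = 646646
P = 646646/1048576 = 323323/524288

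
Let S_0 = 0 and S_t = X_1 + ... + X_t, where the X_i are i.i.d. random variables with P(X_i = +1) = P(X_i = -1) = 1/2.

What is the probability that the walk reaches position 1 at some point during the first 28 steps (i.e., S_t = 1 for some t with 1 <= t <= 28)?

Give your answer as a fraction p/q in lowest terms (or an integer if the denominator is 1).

Count via complement. Let g(t,s) = #length-t paths at position s with S_1..S_t all ≠ 1.
g(t,s) = g(t-1,s-1) + g(t-1,s+1) for s ≠ 1; g(t,1) = 0.
t=0: g(0,0)=1
t=1: g(1,-1)=1
t=2: g(2,-2)=1 g(2,0)=1
t=3: g(3,-3)=1 g(3,-1)=2
t=4: g(4,-4)=1 g(4,-2)=3 g(4,0)=2
t=5: g(5,-5)=1 g(5,-3)=4 g(5,-1)=5
t=6: g(6,-6)=1 g(6,-4)=5 g(6,-2)=9 g(6,0)=5
t=7: g(7,-7)=1 g(7,-5)=6 g(7,-3)=14 g(7,-1)=14
t=8: g(8,-8)=1 g(8,-6)=7 g(8,-4)=20 g(8,-2)=28 g(8,0)=14
t=9: g(9,-9)=1 g(9,-7)=8 g(9,-5)=27 g(9,-3)=48 g(9,-1)=42
t=10: g(10,-10)=1 g(10,-8)=9 g(10,-6)=35 g(10,-4)=75 g(10,-2)=90 g(10,0)=42
t=11: g(11,-11)=1 g(11,-9)=10 g(11,-7)=44 g(11,-5)=110 g(11,-3)=165 g(11,-1)=132
t=12: g(12,-12)=1 g(12,-10)=11 g(12,-8)=54 g(12,-6)=154 g(12,-4)=275 g(12,-2)=297 g(12,0)=132
t=13: g(13,-13)=1 g(13,-11)=12 g(13,-9)=65 g(13,-7)=208 g(13,-5)=429 g(13,-3)=572 g(13,-1)=429
t=14: g(14,-14)=1 g(14,-12)=13 g(14,-10)=77 g(14,-8)=273 g(14,-6)=637 g(14,-4)=1001 g(14,-2)=1001 g(14,0)=429
t=15: g(15,-15)=1 g(15,-13)=14 g(15,-11)=90 g(15,-9)=350 g(15,-7)=910 g(15,-5)=1638 g(15,-3)=2002 g(15,-1)=1430
t=16: g(16,-16)=1 g(16,-14)=15 g(16,-12)=104 g(16,-10)=440 g(16,-8)=1260 g(16,-6)=2548 g(16,-4)=3640 g(16,-2)=3432 g(16,0)=1430
t=17: g(17,-17)=1 g(17,-15)=16 g(17,-13)=119 g(17,-11)=544 g(17,-9)=1700 g(17,-7)=3808 g(17,-5)=6188 g(17,-3)=7072 g(17,-1)=4862
t=18: g(18,-18)=1 g(18,-16)=17 g(18,-14)=135 g(18,-12)=663 g(18,-10)=2244 g(18,-8)=5508 g(18,-6)=9996 g(18,-4)=13260 g(18,-2)=11934 g(18,0)=4862
t=19: g(19,-19)=1 g(19,-17)=18 g(19,-15)=152 g(19,-13)=798 g(19,-11)=2907 g(19,-9)=7752 g(19,-7)=15504 g(19,-5)=23256 g(19,-3)=25194 g(19,-1)=16796
t=20: g(20,-20)=1 g(20,-18)=19 g(20,-16)=170 g(20,-14)=950 g(20,-12)=3705 g(20,-10)=10659 g(20,-8)=23256 g(20,-6)=38760 g(20,-4)=48450 g(20,-2)=41990 g(20,0)=16796
t=21: g(21,-21)=1 g(21,-19)=20 g(21,-17)=189 g(21,-15)=1120 g(21,-13)=4655 g(21,-11)=14364 g(21,-9)=33915 g(21,-7)=62016 g(21,-5)=87210 g(21,-3)=90440 g(21,-1)=58786
t=22: g(22,-22)=1 g(22,-20)=21 g(22,-18)=209 g(22,-16)=1309 g(22,-14)=5775 g(22,-12)=19019 g(22,-10)=48279 g(22,-8)=95931 g(22,-6)=149226 g(22,-4)=177650 g(22,-2)=149226 g(22,0)=58786
t=23: g(23,-23)=1 g(23,-21)=22 g(23,-19)=230 g(23,-17)=1518 g(23,-15)=7084 g(23,-13)=24794 g(23,-11)=67298 g(23,-9)=144210 g(23,-7)=245157 g(23,-5)=326876 g(23,-3)=326876 g(23,-1)=208012
t=24: g(24,-24)=1 g(24,-22)=23 g(24,-20)=252 g(24,-18)=1748 g(24,-16)=8602 g(24,-14)=31878 g(24,-12)=92092 g(24,-10)=211508 g(24,-8)=389367 g(24,-6)=572033 g(24,-4)=653752 g(24,-2)=534888 g(24,0)=208012
t=25: g(25,-25)=1 g(25,-23)=24 g(25,-21)=275 g(25,-19)=2000 g(25,-17)=10350 g(25,-15)=40480 g(25,-13)=123970 g(25,-11)=303600 g(25,-9)=600875 g(25,-7)=961400 g(25,-5)=1225785 g(25,-3)=1188640 g(25,-1)=742900
t=26: g(26,-26)=1 g(26,-24)=25 g(26,-22)=299 g(26,-20)=2275 g(26,-18)=12350 g(26,-16)=50830 g(26,-14)=164450 g(26,-12)=427570 g(26,-10)=904475 g(26,-8)=1562275 g(26,-6)=2187185 g(26,-4)=2414425 g(26,-2)=1931540 g(26,0)=742900
t=27: g(27,-27)=1 g(27,-25)=26 g(27,-23)=324 g(27,-21)=2574 g(27,-19)=14625 g(27,-17)=63180 g(27,-15)=215280 g(27,-13)=592020 g(27,-11)=1332045 g(27,-9)=2466750 g(27,-7)=3749460 g(27,-5)=4601610 g(27,-3)=4345965 g(27,-1)=2674440
t=28: g(28,-28)=1 g(28,-26)=27 g(28,-24)=350 g(28,-22)=2898 g(28,-20)=17199 g(28,-18)=77805 g(28,-16)=278460 g(28,-14)=807300 g(28,-12)=1924065 g(28,-10)=3798795 g(28,-8)=6216210 g(28,-6)=8351070 g(28,-4)=8947575 g(28,-2)=7020405 g(28,0)=2674440
Paths never hitting 1: Σ_s g(28,s) = 40116600
Paths hitting 1: 2^28 - 40116600 = 228318856
P = 228318856/268435456 = 28539857/33554432

Answer: 28539857/33554432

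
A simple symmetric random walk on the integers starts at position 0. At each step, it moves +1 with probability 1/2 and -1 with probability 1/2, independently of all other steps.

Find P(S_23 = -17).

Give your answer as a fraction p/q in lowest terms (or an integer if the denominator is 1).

Answer: 1771/8388608

Derivation:
To reach position -17 after 23 steps: need 3 steps of +1 and 20 of -1.
Favorable paths: C(23,3) = 1771
Total paths: 2^23 = 8388608
P = 1771/8388608 = 1771/8388608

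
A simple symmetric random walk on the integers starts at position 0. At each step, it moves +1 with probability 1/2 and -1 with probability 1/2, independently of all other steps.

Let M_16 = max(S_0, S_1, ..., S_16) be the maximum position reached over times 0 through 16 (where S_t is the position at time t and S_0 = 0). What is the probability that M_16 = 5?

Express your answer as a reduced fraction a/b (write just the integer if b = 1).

Let M_16 = max(S_0,...,S_16). Use the reflection principle: for j ≥ 1, #{paths with M_16 ≥ j} = #{S_16 ≥ j} + #{S_16 ≥ j+1}.
By reflection, #{M_16 ≥ 5} = #{S_16 ≥ 5} + #{S_16 ≥ 6} = 6885 + 6885 = 13770.
#{M_16 ≥ 6} = #{S_16 ≥ 6} + #{S_16 ≥ 7} = 6885 + 2517 = 9402.
#{M_16 = 5} = 13770 - 9402 = 4368.
P(M_16 = 5) = 4368/65536 = 273/4096

Answer: 273/4096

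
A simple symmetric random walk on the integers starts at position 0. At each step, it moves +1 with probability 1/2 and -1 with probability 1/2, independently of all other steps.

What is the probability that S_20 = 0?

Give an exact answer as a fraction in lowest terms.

To return to 0 after 20 steps: need exactly 10 steps of +1 and 10 of -1.
Favorable paths: C(20,10) = 184756
Total paths: 2^20 = 1048576
P = 184756/1048576 = 46189/262144

Answer: 46189/262144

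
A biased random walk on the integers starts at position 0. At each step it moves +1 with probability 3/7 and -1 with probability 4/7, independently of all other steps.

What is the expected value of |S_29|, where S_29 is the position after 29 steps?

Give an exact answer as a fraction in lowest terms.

Answer: 2539136936655332571317861/459986536544739960976801

Derivation:
S_29 takes values m ≡ 1 (mod 2) with |m| ≤ 29; P(S_29=m) = C(29,(29+m)/2) · (3/7)^((29+m)/2) · (4/7)^((29-m)/2).
Distribution: P(S=-29)=288230376151711744/3219905755813179726837607, P(S=-27)=6269010681299730432/3219905755813179726837607, P(S=-25)=9403516021949595648/459986536544739960976801, P(S=-23)=63473733148159770624/459986536544739960976801, P(S=-21)=309434449097278881792/459986536544739960976801, P(S=-19)=1160379184114795806720/459986536544739960976801, P(S=-17)=3481137552344387420160/459986536544739960976801, P(S=-15)=60049622777940682997760/3219905755813179726837607, P(S=-13)=123852346979502658682880/3219905755813179726837607, P(S=-11)=30963086744875664670720/459986536544739960976801, P(S=-9)=46444630117313497006080/459986536544739960976801, P(S=-7)=60166907197428848394240/459986536544739960976801, P(S=-5)=67687770597107454443520/459986536544739960976801, P(S=-3)=66386082701009234165760/459986536544739960976801, P(S=-1)=398316496206055404994560/3219905755813179726837607, P(S=1)=298737372154541553745920/3219905755813179726837607, P(S=3)=28006628639488270663680/459986536544739960976801, P(S=5)=16062625249118272880640/459986536544739960976801, P(S=7)=8031312624559136440320/459986536544739960976801, P(S=9)=3487280481716467138560/459986536544739960976801, P(S=11)=1307730180643675176960/459986536544739960976801, P(S=13)=2942392906448269148160/3219905755813179726837607, P(S=15)=802470792667709767680/3219905755813179726837607, P(S=17)=26167525847860101120/459986536544739960976801, P(S=19)=4906411096473768960/459986536544739960976801, P(S=21)=735961664471065344/459986536544739960976801, P(S=23)=84918653592815232/459986536544739960976801, P(S=25)=7076554466067936/459986536544739960976801, P(S=27)=2653707924775476/3219905755813179726837607, P(S=29)=68630377364883/3219905755813179726837607
E[|S_29|] = Σ_m |m|·P(S_29=m) = 2539136936655332571317861/459986536544739960976801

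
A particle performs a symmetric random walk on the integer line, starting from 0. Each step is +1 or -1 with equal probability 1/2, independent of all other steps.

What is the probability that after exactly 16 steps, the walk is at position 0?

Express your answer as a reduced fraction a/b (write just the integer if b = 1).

To reach position 0 after 16 steps: need 8 steps of +1 and 8 of -1.
Favorable paths: C(16,8) = 12870
Total paths: 2^16 = 65536
P = 12870/65536 = 6435/32768

Answer: 6435/32768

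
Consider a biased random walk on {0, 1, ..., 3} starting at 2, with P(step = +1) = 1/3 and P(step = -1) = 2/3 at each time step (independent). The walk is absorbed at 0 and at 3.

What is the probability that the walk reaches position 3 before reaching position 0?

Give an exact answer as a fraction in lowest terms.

Biased walk: p = 1/3, q = 2/3, r = q/p = 2
Gambler's ruin: P(hit 3 before 0 | start at 2) = (1 - r^a)/(1 - r^N)
r^2 = 4; r^3 = 8
P = (1 - 4) / (1 - 8) = -3 / -7 = 3/7

Answer: 3/7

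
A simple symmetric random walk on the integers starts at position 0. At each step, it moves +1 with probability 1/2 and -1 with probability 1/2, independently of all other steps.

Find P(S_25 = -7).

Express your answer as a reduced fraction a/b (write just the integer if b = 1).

To reach position -7 after 25 steps: need 9 steps of +1 and 16 of -1.
Favorable paths: C(25,9) = 2042975
Total paths: 2^25 = 33554432
P = 2042975/33554432 = 2042975/33554432

Answer: 2042975/33554432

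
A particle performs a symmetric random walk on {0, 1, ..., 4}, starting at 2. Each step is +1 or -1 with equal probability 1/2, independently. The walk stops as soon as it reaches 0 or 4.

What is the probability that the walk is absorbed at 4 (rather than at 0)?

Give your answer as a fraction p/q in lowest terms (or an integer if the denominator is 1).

Answer: 1/2

Derivation:
Symmetric walk (p = 1/2): the harmonic-function argument gives P(hit 4 before 0 | start at 2) = a/N.
P = 2/4 = 1/2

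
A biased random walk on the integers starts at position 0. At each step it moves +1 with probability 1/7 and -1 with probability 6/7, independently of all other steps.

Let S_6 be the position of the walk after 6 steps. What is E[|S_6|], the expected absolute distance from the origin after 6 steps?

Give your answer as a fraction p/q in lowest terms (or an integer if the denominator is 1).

S_6 takes values m ≡ 0 (mod 2) with |m| ≤ 6; P(S_6=m) = C(6,(6+m)/2) · (1/7)^((6+m)/2) · (6/7)^((6-m)/2).
Distribution: P(S=-6)=46656/117649, P(S=-4)=46656/117649, P(S=-2)=19440/117649, P(S=0)=4320/117649, P(S=2)=540/117649, P(S=4)=36/117649, P(S=6)=1/117649
E[|S_6|] = Σ_m |m|·P(S_6=m) = 506670/117649

Answer: 506670/117649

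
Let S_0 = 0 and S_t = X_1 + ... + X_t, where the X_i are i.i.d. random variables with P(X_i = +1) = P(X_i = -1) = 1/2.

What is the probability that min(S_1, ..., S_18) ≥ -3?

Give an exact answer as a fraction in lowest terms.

Answer: 20995/32768

Derivation:
Let f(t,s) = #length-t paths at position s with S_1..S_t all ≥ -3.
f(t,s) = f(t-1,s-1) + f(t-1,s+1) for s ≥ -3; f(t,s) = 0 for s < -3.
t=0: f(0,0)=1
t=1: f(1,-1)=1 f(1,1)=1
t=2: f(2,-2)=1 f(2,0)=2 f(2,2)=1
t=3: f(3,-3)=1 f(3,-1)=3 f(3,1)=3 f(3,3)=1
t=4: f(4,-2)=4 f(4,0)=6 f(4,2)=4 f(4,4)=1
t=5: f(5,-3)=4 f(5,-1)=10 f(5,1)=10 f(5,3)=5 f(5,5)=1
t=6: f(6,-2)=14 f(6,0)=20 f(6,2)=15 f(6,4)=6 f(6,6)=1
t=7: f(7,-3)=14 f(7,-1)=34 f(7,1)=35 f(7,3)=21 f(7,5)=7 f(7,7)=1
t=8: f(8,-2)=48 f(8,0)=69 f(8,2)=56 f(8,4)=28 f(8,6)=8 f(8,8)=1
t=9: f(9,-3)=48 f(9,-1)=117 f(9,1)=125 f(9,3)=84 f(9,5)=36 f(9,7)=9 f(9,9)=1
t=10: f(10,-2)=165 f(10,0)=242 f(10,2)=209 f(10,4)=120 f(10,6)=45 f(10,8)=10 f(10,10)=1
t=11: f(11,-3)=165 f(11,-1)=407 f(11,1)=451 f(11,3)=329 f(11,5)=165 f(11,7)=55 f(11,9)=11 f(11,11)=1
t=12: f(12,-2)=572 f(12,0)=858 f(12,2)=780 f(12,4)=494 f(12,6)=220 f(12,8)=66 f(12,10)=12 f(12,12)=1
t=13: f(13,-3)=572 f(13,-1)=1430 f(13,1)=1638 f(13,3)=1274 f(13,5)=714 f(13,7)=286 f(13,9)=78 f(13,11)=13 f(13,13)=1
t=14: f(14,-2)=2002 f(14,0)=3068 f(14,2)=2912 f(14,4)=1988 f(14,6)=1000 f(14,8)=364 f(14,10)=91 f(14,12)=14 f(14,14)=1
t=15: f(15,-3)=2002 f(15,-1)=5070 f(15,1)=5980 f(15,3)=4900 f(15,5)=2988 f(15,7)=1364 f(15,9)=455 f(15,11)=105 f(15,13)=15 f(15,15)=1
t=16: f(16,-2)=7072 f(16,0)=11050 f(16,2)=10880 f(16,4)=7888 f(16,6)=4352 f(16,8)=1819 f(16,10)=560 f(16,12)=120 f(16,14)=16 f(16,16)=1
t=17: f(17,-3)=7072 f(17,-1)=18122 f(17,1)=21930 f(17,3)=18768 f(17,5)=12240 f(17,7)=6171 f(17,9)=2379 f(17,11)=680 f(17,13)=136 f(17,15)=17 f(17,17)=1
t=18: f(18,-2)=25194 f(18,0)=40052 f(18,2)=40698 f(18,4)=31008 f(18,6)=18411 f(18,8)=8550 f(18,10)=3059 f(18,12)=816 f(18,14)=153 f(18,16)=18 f(18,18)=1
Σ_s f(18,s) = 167960
P = 167960/262144 = 20995/32768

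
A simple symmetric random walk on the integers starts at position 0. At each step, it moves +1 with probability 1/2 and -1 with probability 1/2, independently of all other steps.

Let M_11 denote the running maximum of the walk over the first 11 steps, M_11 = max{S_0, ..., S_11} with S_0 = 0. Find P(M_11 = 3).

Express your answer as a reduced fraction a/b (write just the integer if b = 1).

Answer: 165/1024

Derivation:
Let M_11 = max(S_0,...,S_11). Use the reflection principle: for j ≥ 1, #{paths with M_11 ≥ j} = #{S_11 ≥ j} + #{S_11 ≥ j+1}.
By reflection, #{M_11 ≥ 3} = #{S_11 ≥ 3} + #{S_11 ≥ 4} = 562 + 232 = 794.
#{M_11 ≥ 4} = #{S_11 ≥ 4} + #{S_11 ≥ 5} = 232 + 232 = 464.
#{M_11 = 3} = 794 - 464 = 330.
P(M_11 = 3) = 330/2048 = 165/1024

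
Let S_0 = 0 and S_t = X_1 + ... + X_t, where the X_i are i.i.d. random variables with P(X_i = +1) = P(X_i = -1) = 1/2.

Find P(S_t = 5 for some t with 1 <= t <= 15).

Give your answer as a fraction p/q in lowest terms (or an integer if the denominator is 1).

Count via complement. Let g(t,s) = #length-t paths at position s with S_1..S_t all ≠ 5.
g(t,s) = g(t-1,s-1) + g(t-1,s+1) for s ≠ 5; g(t,5) = 0.
t=0: g(0,0)=1
t=1: g(1,-1)=1 g(1,1)=1
t=2: g(2,-2)=1 g(2,0)=2 g(2,2)=1
t=3: g(3,-3)=1 g(3,-1)=3 g(3,1)=3 g(3,3)=1
t=4: g(4,-4)=1 g(4,-2)=4 g(4,0)=6 g(4,2)=4 g(4,4)=1
t=5: g(5,-5)=1 g(5,-3)=5 g(5,-1)=10 g(5,1)=10 g(5,3)=5
t=6: g(6,-6)=1 g(6,-4)=6 g(6,-2)=15 g(6,0)=20 g(6,2)=15 g(6,4)=5
t=7: g(7,-7)=1 g(7,-5)=7 g(7,-3)=21 g(7,-1)=35 g(7,1)=35 g(7,3)=20
t=8: g(8,-8)=1 g(8,-6)=8 g(8,-4)=28 g(8,-2)=56 g(8,0)=70 g(8,2)=55 g(8,4)=20
t=9: g(9,-9)=1 g(9,-7)=9 g(9,-5)=36 g(9,-3)=84 g(9,-1)=126 g(9,1)=125 g(9,3)=75
t=10: g(10,-10)=1 g(10,-8)=10 g(10,-6)=45 g(10,-4)=120 g(10,-2)=210 g(10,0)=251 g(10,2)=200 g(10,4)=75
t=11: g(11,-11)=1 g(11,-9)=11 g(11,-7)=55 g(11,-5)=165 g(11,-3)=330 g(11,-1)=461 g(11,1)=451 g(11,3)=275
t=12: g(12,-12)=1 g(12,-10)=12 g(12,-8)=66 g(12,-6)=220 g(12,-4)=495 g(12,-2)=791 g(12,0)=912 g(12,2)=726 g(12,4)=275
t=13: g(13,-13)=1 g(13,-11)=13 g(13,-9)=78 g(13,-7)=286 g(13,-5)=715 g(13,-3)=1286 g(13,-1)=1703 g(13,1)=1638 g(13,3)=1001
t=14: g(14,-14)=1 g(14,-12)=14 g(14,-10)=91 g(14,-8)=364 g(14,-6)=1001 g(14,-4)=2001 g(14,-2)=2989 g(14,0)=3341 g(14,2)=2639 g(14,4)=1001
t=15: g(15,-15)=1 g(15,-13)=15 g(15,-11)=105 g(15,-9)=455 g(15,-7)=1365 g(15,-5)=3002 g(15,-3)=4990 g(15,-1)=6330 g(15,1)=5980 g(15,3)=3640
Paths never hitting 5: Σ_s g(15,s) = 25883
Paths hitting 5: 2^15 - 25883 = 6885
P = 6885/32768 = 6885/32768

Answer: 6885/32768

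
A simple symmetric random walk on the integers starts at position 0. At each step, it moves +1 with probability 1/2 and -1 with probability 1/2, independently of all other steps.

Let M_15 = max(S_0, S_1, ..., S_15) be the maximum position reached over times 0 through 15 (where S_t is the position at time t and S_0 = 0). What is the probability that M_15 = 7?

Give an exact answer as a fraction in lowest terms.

Let M_15 = max(S_0,...,S_15). Use the reflection principle: for j ≥ 1, #{paths with M_15 ≥ j} = #{S_15 ≥ j} + #{S_15 ≥ j+1}.
By reflection, #{M_15 ≥ 7} = #{S_15 ≥ 7} + #{S_15 ≥ 8} = 1941 + 576 = 2517.
#{M_15 ≥ 8} = #{S_15 ≥ 8} + #{S_15 ≥ 9} = 576 + 576 = 1152.
#{M_15 = 7} = 2517 - 1152 = 1365.
P(M_15 = 7) = 1365/32768 = 1365/32768

Answer: 1365/32768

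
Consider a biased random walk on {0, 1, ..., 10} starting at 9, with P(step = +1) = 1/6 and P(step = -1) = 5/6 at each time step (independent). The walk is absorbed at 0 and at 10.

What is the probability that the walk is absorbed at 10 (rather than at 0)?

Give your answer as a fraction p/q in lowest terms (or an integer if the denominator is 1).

Answer: 488281/2441406

Derivation:
Biased walk: p = 1/6, q = 5/6, r = q/p = 5
Gambler's ruin: P(hit 10 before 0 | start at 9) = (1 - r^a)/(1 - r^N)
r^9 = 1953125; r^10 = 9765625
P = (1 - 1953125) / (1 - 9765625) = -1953124 / -9765624 = 488281/2441406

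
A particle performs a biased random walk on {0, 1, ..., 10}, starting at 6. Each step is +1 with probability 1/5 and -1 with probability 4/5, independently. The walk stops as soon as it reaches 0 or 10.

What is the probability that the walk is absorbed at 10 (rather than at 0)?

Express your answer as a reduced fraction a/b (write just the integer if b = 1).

Biased walk: p = 1/5, q = 4/5, r = q/p = 4
Gambler's ruin: P(hit 10 before 0 | start at 6) = (1 - r^a)/(1 - r^N)
r^6 = 4096; r^10 = 1048576
P = (1 - 4096) / (1 - 1048576) = -4095 / -1048575 = 273/69905

Answer: 273/69905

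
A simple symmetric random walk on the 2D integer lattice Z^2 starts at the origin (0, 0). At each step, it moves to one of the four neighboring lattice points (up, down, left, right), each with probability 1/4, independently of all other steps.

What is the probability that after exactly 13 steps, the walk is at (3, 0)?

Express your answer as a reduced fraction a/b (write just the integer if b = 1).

Answer: 1656369/67108864

Derivation:
Let h be the number of horizontal steps (so 13-h are vertical). To end at (3,0) need (h+3)/2 right-steps and ((13-h)+0)/2 up-steps.
Sum over h with 3 ≤ h ≤ 13, h ≡ 1 (mod 2), 13-h ≡ 0 (mod 2):
h=3: C(13,3)·C(3,3)·C(10,5) = 286·1·252 = 72072
h=5: C(13,5)·C(5,4)·C(8,4) = 1287·5·70 = 450450
h=7: C(13,7)·C(7,5)·C(6,3) = 1716·21·20 = 720720
h=9: C(13,9)·C(9,6)·C(4,2) = 715·84·6 = 360360
h=11: C(13,11)·C(11,7)·C(2,1) = 78·330·2 = 51480
h=13: C(13,13)·C(13,8)·C(0,0) = 1·1287·1 = 1287
Total favorable: 1656369
Total paths: 4^13 = 67108864
P = 1656369/67108864 = 1656369/67108864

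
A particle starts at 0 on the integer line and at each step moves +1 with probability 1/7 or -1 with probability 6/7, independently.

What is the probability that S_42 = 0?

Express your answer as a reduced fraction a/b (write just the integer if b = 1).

To be at 0 after 42 steps: need exactly 21 steps of +1 and 21 of -1.
Number of such sequences: C(42,21) = 538257874440
Each has probability (1/7)^21 · (6/7)^21 = 21936950640377856/311973482284542371301330321821976049
P = 538257874440 · 21936950640377856/311973482284542371301330321821976049 = 11807736423384981609004400640/311973482284542371301330321821976049

Answer: 11807736423384981609004400640/311973482284542371301330321821976049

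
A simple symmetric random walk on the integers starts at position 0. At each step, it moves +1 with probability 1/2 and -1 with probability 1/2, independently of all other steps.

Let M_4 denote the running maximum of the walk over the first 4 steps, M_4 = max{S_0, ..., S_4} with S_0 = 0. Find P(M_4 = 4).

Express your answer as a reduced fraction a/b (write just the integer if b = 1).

Answer: 1/16

Derivation:
Let M_4 = max(S_0,...,S_4). Use the reflection principle: for j ≥ 1, #{paths with M_4 ≥ j} = #{S_4 ≥ j} + #{S_4 ≥ j+1}.
By reflection, #{M_4 ≥ 4} = #{S_4 ≥ 4} + #{S_4 ≥ 5} = 1 + 0 = 1.
#{M_4 ≥ 5} = #{S_4 ≥ 5} + #{S_4 ≥ 6} = 0 + 0 = 0.
#{M_4 = 4} = 1 - 0 = 1.
P(M_4 = 4) = 1/16 = 1/16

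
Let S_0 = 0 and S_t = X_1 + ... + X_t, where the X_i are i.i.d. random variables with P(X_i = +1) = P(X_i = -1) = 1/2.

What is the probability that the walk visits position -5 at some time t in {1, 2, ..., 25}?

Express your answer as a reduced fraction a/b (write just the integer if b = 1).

Answer: 342821/1048576

Derivation:
Count via complement. Let g(t,s) = #length-t paths at position s with S_1..S_t all ≠ -5.
g(t,s) = g(t-1,s-1) + g(t-1,s+1) for s ≠ -5; g(t,-5) = 0.
t=0: g(0,0)=1
t=1: g(1,-1)=1 g(1,1)=1
t=2: g(2,-2)=1 g(2,0)=2 g(2,2)=1
t=3: g(3,-3)=1 g(3,-1)=3 g(3,1)=3 g(3,3)=1
t=4: g(4,-4)=1 g(4,-2)=4 g(4,0)=6 g(4,2)=4 g(4,4)=1
t=5: g(5,-3)=5 g(5,-1)=10 g(5,1)=10 g(5,3)=5 g(5,5)=1
t=6: g(6,-4)=5 g(6,-2)=15 g(6,0)=20 g(6,2)=15 g(6,4)=6 g(6,6)=1
t=7: g(7,-3)=20 g(7,-1)=35 g(7,1)=35 g(7,3)=21 g(7,5)=7 g(7,7)=1
t=8: g(8,-4)=20 g(8,-2)=55 g(8,0)=70 g(8,2)=56 g(8,4)=28 g(8,6)=8 g(8,8)=1
t=9: g(9,-3)=75 g(9,-1)=125 g(9,1)=126 g(9,3)=84 g(9,5)=36 g(9,7)=9 g(9,9)=1
t=10: g(10,-4)=75 g(10,-2)=200 g(10,0)=251 g(10,2)=210 g(10,4)=120 g(10,6)=45 g(10,8)=10 g(10,10)=1
t=11: g(11,-3)=275 g(11,-1)=451 g(11,1)=461 g(11,3)=330 g(11,5)=165 g(11,7)=55 g(11,9)=11 g(11,11)=1
t=12: g(12,-4)=275 g(12,-2)=726 g(12,0)=912 g(12,2)=791 g(12,4)=495 g(12,6)=220 g(12,8)=66 g(12,10)=12 g(12,12)=1
t=13: g(13,-3)=1001 g(13,-1)=1638 g(13,1)=1703 g(13,3)=1286 g(13,5)=715 g(13,7)=286 g(13,9)=78 g(13,11)=13 g(13,13)=1
t=14: g(14,-4)=1001 g(14,-2)=2639 g(14,0)=3341 g(14,2)=2989 g(14,4)=2001 g(14,6)=1001 g(14,8)=364 g(14,10)=91 g(14,12)=14 g(14,14)=1
t=15: g(15,-3)=3640 g(15,-1)=5980 g(15,1)=6330 g(15,3)=4990 g(15,5)=3002 g(15,7)=1365 g(15,9)=455 g(15,11)=105 g(15,13)=15 g(15,15)=1
t=16: g(16,-4)=3640 g(16,-2)=9620 g(16,0)=12310 g(16,2)=11320 g(16,4)=7992 g(16,6)=4367 g(16,8)=1820 g(16,10)=560 g(16,12)=120 g(16,14)=16 g(16,16)=1
t=17: g(17,-3)=13260 g(17,-1)=21930 g(17,1)=23630 g(17,3)=19312 g(17,5)=12359 g(17,7)=6187 g(17,9)=2380 g(17,11)=680 g(17,13)=136 g(17,15)=17 g(17,17)=1
t=18: g(18,-4)=13260 g(18,-2)=35190 g(18,0)=45560 g(18,2)=42942 g(18,4)=31671 g(18,6)=18546 g(18,8)=8567 g(18,10)=3060 g(18,12)=816 g(18,14)=153 g(18,16)=18 g(18,18)=1
t=19: g(19,-3)=48450 g(19,-1)=80750 g(19,1)=88502 g(19,3)=74613 g(19,5)=50217 g(19,7)=27113 g(19,9)=11627 g(19,11)=3876 g(19,13)=969 g(19,15)=171 g(19,17)=19 g(19,19)=1
t=20: g(20,-4)=48450 g(20,-2)=129200 g(20,0)=169252 g(20,2)=163115 g(20,4)=124830 g(20,6)=77330 g(20,8)=38740 g(20,10)=15503 g(20,12)=4845 g(20,14)=1140 g(20,16)=190 g(20,18)=20 g(20,20)=1
t=21: g(21,-3)=177650 g(21,-1)=298452 g(21,1)=332367 g(21,3)=287945 g(21,5)=202160 g(21,7)=116070 g(21,9)=54243 g(21,11)=20348 g(21,13)=5985 g(21,15)=1330 g(21,17)=210 g(21,19)=21 g(21,21)=1
t=22: g(22,-4)=177650 g(22,-2)=476102 g(22,0)=630819 g(22,2)=620312 g(22,4)=490105 g(22,6)=318230 g(22,8)=170313 g(22,10)=74591 g(22,12)=26333 g(22,14)=7315 g(22,16)=1540 g(22,18)=231 g(22,20)=22 g(22,22)=1
t=23: g(23,-3)=653752 g(23,-1)=1106921 g(23,1)=1251131 g(23,3)=1110417 g(23,5)=808335 g(23,7)=488543 g(23,9)=244904 g(23,11)=100924 g(23,13)=33648 g(23,15)=8855 g(23,17)=1771 g(23,19)=253 g(23,21)=23 g(23,23)=1
t=24: g(24,-4)=653752 g(24,-2)=1760673 g(24,0)=2358052 g(24,2)=2361548 g(24,4)=1918752 g(24,6)=1296878 g(24,8)=733447 g(24,10)=345828 g(24,12)=134572 g(24,14)=42503 g(24,16)=10626 g(24,18)=2024 g(24,20)=276 g(24,22)=24 g(24,24)=1
t=25: g(25,-3)=2414425 g(25,-1)=4118725 g(25,1)=4719600 g(25,3)=4280300 g(25,5)=3215630 g(25,7)=2030325 g(25,9)=1079275 g(25,11)=480400 g(25,13)=177075 g(25,15)=53129 g(25,17)=12650 g(25,19)=2300 g(25,21)=300 g(25,23)=25 g(25,25)=1
Paths never hitting -5: Σ_s g(25,s) = 22584160
Paths hitting -5: 2^25 - 22584160 = 10970272
P = 10970272/33554432 = 342821/1048576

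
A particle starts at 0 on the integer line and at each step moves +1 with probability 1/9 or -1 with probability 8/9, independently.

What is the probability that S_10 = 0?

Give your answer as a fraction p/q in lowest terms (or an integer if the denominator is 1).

Answer: 917504/387420489

Derivation:
To be at 0 after 10 steps: need exactly 5 steps of +1 and 5 of -1.
Number of such sequences: C(10,5) = 252
Each has probability (1/9)^5 · (8/9)^5 = 32768/3486784401
P = 252 · 32768/3486784401 = 917504/387420489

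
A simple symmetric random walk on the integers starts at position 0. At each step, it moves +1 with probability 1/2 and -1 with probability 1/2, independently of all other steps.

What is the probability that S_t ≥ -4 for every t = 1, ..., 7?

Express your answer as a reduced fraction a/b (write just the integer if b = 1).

Let f(t,s) = #length-t paths at position s with S_1..S_t all ≥ -4.
f(t,s) = f(t-1,s-1) + f(t-1,s+1) for s ≥ -4; f(t,s) = 0 for s < -4.
t=0: f(0,0)=1
t=1: f(1,-1)=1 f(1,1)=1
t=2: f(2,-2)=1 f(2,0)=2 f(2,2)=1
t=3: f(3,-3)=1 f(3,-1)=3 f(3,1)=3 f(3,3)=1
t=4: f(4,-4)=1 f(4,-2)=4 f(4,0)=6 f(4,2)=4 f(4,4)=1
t=5: f(5,-3)=5 f(5,-1)=10 f(5,1)=10 f(5,3)=5 f(5,5)=1
t=6: f(6,-4)=5 f(6,-2)=15 f(6,0)=20 f(6,2)=15 f(6,4)=6 f(6,6)=1
t=7: f(7,-3)=20 f(7,-1)=35 f(7,1)=35 f(7,3)=21 f(7,5)=7 f(7,7)=1
Σ_s f(7,s) = 119
P = 119/128 = 119/128

Answer: 119/128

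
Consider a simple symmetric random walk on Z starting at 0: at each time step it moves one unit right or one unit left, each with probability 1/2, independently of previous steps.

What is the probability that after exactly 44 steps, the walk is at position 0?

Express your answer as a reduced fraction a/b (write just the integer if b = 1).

To return to 0 after 44 steps: need exactly 22 steps of +1 and 22 of -1.
Favorable paths: C(44,22) = 2104098963720
Total paths: 2^44 = 17592186044416
P = 2104098963720/17592186044416 = 263012370465/2199023255552

Answer: 263012370465/2199023255552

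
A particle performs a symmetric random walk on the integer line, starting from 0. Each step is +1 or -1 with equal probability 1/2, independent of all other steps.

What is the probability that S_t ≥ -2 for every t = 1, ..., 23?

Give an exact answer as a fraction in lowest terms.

Let f(t,s) = #length-t paths at position s with S_1..S_t all ≥ -2.
f(t,s) = f(t-1,s-1) + f(t-1,s+1) for s ≥ -2; f(t,s) = 0 for s < -2.
t=0: f(0,0)=1
t=1: f(1,-1)=1 f(1,1)=1
t=2: f(2,-2)=1 f(2,0)=2 f(2,2)=1
t=3: f(3,-1)=3 f(3,1)=3 f(3,3)=1
t=4: f(4,-2)=3 f(4,0)=6 f(4,2)=4 f(4,4)=1
t=5: f(5,-1)=9 f(5,1)=10 f(5,3)=5 f(5,5)=1
t=6: f(6,-2)=9 f(6,0)=19 f(6,2)=15 f(6,4)=6 f(6,6)=1
t=7: f(7,-1)=28 f(7,1)=34 f(7,3)=21 f(7,5)=7 f(7,7)=1
t=8: f(8,-2)=28 f(8,0)=62 f(8,2)=55 f(8,4)=28 f(8,6)=8 f(8,8)=1
t=9: f(9,-1)=90 f(9,1)=117 f(9,3)=83 f(9,5)=36 f(9,7)=9 f(9,9)=1
t=10: f(10,-2)=90 f(10,0)=207 f(10,2)=200 f(10,4)=119 f(10,6)=45 f(10,8)=10 f(10,10)=1
t=11: f(11,-1)=297 f(11,1)=407 f(11,3)=319 f(11,5)=164 f(11,7)=55 f(11,9)=11 f(11,11)=1
t=12: f(12,-2)=297 f(12,0)=704 f(12,2)=726 f(12,4)=483 f(12,6)=219 f(12,8)=66 f(12,10)=12 f(12,12)=1
t=13: f(13,-1)=1001 f(13,1)=1430 f(13,3)=1209 f(13,5)=702 f(13,7)=285 f(13,9)=78 f(13,11)=13 f(13,13)=1
t=14: f(14,-2)=1001 f(14,0)=2431 f(14,2)=2639 f(14,4)=1911 f(14,6)=987 f(14,8)=363 f(14,10)=91 f(14,12)=14 f(14,14)=1
t=15: f(15,-1)=3432 f(15,1)=5070 f(15,3)=4550 f(15,5)=2898 f(15,7)=1350 f(15,9)=454 f(15,11)=105 f(15,13)=15 f(15,15)=1
t=16: f(16,-2)=3432 f(16,0)=8502 f(16,2)=9620 f(16,4)=7448 f(16,6)=4248 f(16,8)=1804 f(16,10)=559 f(16,12)=120 f(16,14)=16 f(16,16)=1
t=17: f(17,-1)=11934 f(17,1)=18122 f(17,3)=17068 f(17,5)=11696 f(17,7)=6052 f(17,9)=2363 f(17,11)=679 f(17,13)=136 f(17,15)=17 f(17,17)=1
t=18: f(18,-2)=11934 f(18,0)=30056 f(18,2)=35190 f(18,4)=28764 f(18,6)=17748 f(18,8)=8415 f(18,10)=3042 f(18,12)=815 f(18,14)=153 f(18,16)=18 f(18,18)=1
t=19: f(19,-1)=41990 f(19,1)=65246 f(19,3)=63954 f(19,5)=46512 f(19,7)=26163 f(19,9)=11457 f(19,11)=3857 f(19,13)=968 f(19,15)=171 f(19,17)=19 f(19,19)=1
t=20: f(20,-2)=41990 f(20,0)=107236 f(20,2)=129200 f(20,4)=110466 f(20,6)=72675 f(20,8)=37620 f(20,10)=15314 f(20,12)=4825 f(20,14)=1139 f(20,16)=190 f(20,18)=20 f(20,20)=1
t=21: f(21,-1)=149226 f(21,1)=236436 f(21,3)=239666 f(21,5)=183141 f(21,7)=110295 f(21,9)=52934 f(21,11)=20139 f(21,13)=5964 f(21,15)=1329 f(21,17)=210 f(21,19)=21 f(21,21)=1
t=22: f(22,-2)=149226 f(22,0)=385662 f(22,2)=476102 f(22,4)=422807 f(22,6)=293436 f(22,8)=163229 f(22,10)=73073 f(22,12)=26103 f(22,14)=7293 f(22,16)=1539 f(22,18)=231 f(22,20)=22 f(22,22)=1
t=23: f(23,-1)=534888 f(23,1)=861764 f(23,3)=898909 f(23,5)=716243 f(23,7)=456665 f(23,9)=236302 f(23,11)=99176 f(23,13)=33396 f(23,15)=8832 f(23,17)=1770 f(23,19)=253 f(23,21)=23 f(23,23)=1
Σ_s f(23,s) = 3848222
P = 3848222/8388608 = 1924111/4194304

Answer: 1924111/4194304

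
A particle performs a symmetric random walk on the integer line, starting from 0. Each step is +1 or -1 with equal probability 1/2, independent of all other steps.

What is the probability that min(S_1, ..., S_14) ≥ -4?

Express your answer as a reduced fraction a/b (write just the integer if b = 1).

Answer: 6721/8192

Derivation:
Let f(t,s) = #length-t paths at position s with S_1..S_t all ≥ -4.
f(t,s) = f(t-1,s-1) + f(t-1,s+1) for s ≥ -4; f(t,s) = 0 for s < -4.
t=0: f(0,0)=1
t=1: f(1,-1)=1 f(1,1)=1
t=2: f(2,-2)=1 f(2,0)=2 f(2,2)=1
t=3: f(3,-3)=1 f(3,-1)=3 f(3,1)=3 f(3,3)=1
t=4: f(4,-4)=1 f(4,-2)=4 f(4,0)=6 f(4,2)=4 f(4,4)=1
t=5: f(5,-3)=5 f(5,-1)=10 f(5,1)=10 f(5,3)=5 f(5,5)=1
t=6: f(6,-4)=5 f(6,-2)=15 f(6,0)=20 f(6,2)=15 f(6,4)=6 f(6,6)=1
t=7: f(7,-3)=20 f(7,-1)=35 f(7,1)=35 f(7,3)=21 f(7,5)=7 f(7,7)=1
t=8: f(8,-4)=20 f(8,-2)=55 f(8,0)=70 f(8,2)=56 f(8,4)=28 f(8,6)=8 f(8,8)=1
t=9: f(9,-3)=75 f(9,-1)=125 f(9,1)=126 f(9,3)=84 f(9,5)=36 f(9,7)=9 f(9,9)=1
t=10: f(10,-4)=75 f(10,-2)=200 f(10,0)=251 f(10,2)=210 f(10,4)=120 f(10,6)=45 f(10,8)=10 f(10,10)=1
t=11: f(11,-3)=275 f(11,-1)=451 f(11,1)=461 f(11,3)=330 f(11,5)=165 f(11,7)=55 f(11,9)=11 f(11,11)=1
t=12: f(12,-4)=275 f(12,-2)=726 f(12,0)=912 f(12,2)=791 f(12,4)=495 f(12,6)=220 f(12,8)=66 f(12,10)=12 f(12,12)=1
t=13: f(13,-3)=1001 f(13,-1)=1638 f(13,1)=1703 f(13,3)=1286 f(13,5)=715 f(13,7)=286 f(13,9)=78 f(13,11)=13 f(13,13)=1
t=14: f(14,-4)=1001 f(14,-2)=2639 f(14,0)=3341 f(14,2)=2989 f(14,4)=2001 f(14,6)=1001 f(14,8)=364 f(14,10)=91 f(14,12)=14 f(14,14)=1
Σ_s f(14,s) = 13442
P = 13442/16384 = 6721/8192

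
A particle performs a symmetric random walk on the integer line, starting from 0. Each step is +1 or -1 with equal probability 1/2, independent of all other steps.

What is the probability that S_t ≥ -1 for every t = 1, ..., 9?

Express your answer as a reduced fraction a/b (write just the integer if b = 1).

Answer: 63/128

Derivation:
Let f(t,s) = #length-t paths at position s with S_1..S_t all ≥ -1.
f(t,s) = f(t-1,s-1) + f(t-1,s+1) for s ≥ -1; f(t,s) = 0 for s < -1.
t=0: f(0,0)=1
t=1: f(1,-1)=1 f(1,1)=1
t=2: f(2,0)=2 f(2,2)=1
t=3: f(3,-1)=2 f(3,1)=3 f(3,3)=1
t=4: f(4,0)=5 f(4,2)=4 f(4,4)=1
t=5: f(5,-1)=5 f(5,1)=9 f(5,3)=5 f(5,5)=1
t=6: f(6,0)=14 f(6,2)=14 f(6,4)=6 f(6,6)=1
t=7: f(7,-1)=14 f(7,1)=28 f(7,3)=20 f(7,5)=7 f(7,7)=1
t=8: f(8,0)=42 f(8,2)=48 f(8,4)=27 f(8,6)=8 f(8,8)=1
t=9: f(9,-1)=42 f(9,1)=90 f(9,3)=75 f(9,5)=35 f(9,7)=9 f(9,9)=1
Σ_s f(9,s) = 252
P = 252/512 = 63/128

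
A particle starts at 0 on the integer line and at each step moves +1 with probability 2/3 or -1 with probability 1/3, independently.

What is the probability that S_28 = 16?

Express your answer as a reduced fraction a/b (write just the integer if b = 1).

To reach position 16 after 28 steps: need 22 steps of +1 and 6 steps of -1.
Number of such sequences: C(28,22) = 376740
Each has probability (2/3)^22 · (1/3)^6 = 4194304/22876792454961
P = 376740 · 4194304/22876792454961 = 175573565440/2541865828329

Answer: 175573565440/2541865828329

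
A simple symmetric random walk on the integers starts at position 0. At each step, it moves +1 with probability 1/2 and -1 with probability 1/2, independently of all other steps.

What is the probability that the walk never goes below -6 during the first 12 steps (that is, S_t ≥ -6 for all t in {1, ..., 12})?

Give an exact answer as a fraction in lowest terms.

Let f(t,s) = #length-t paths at position s with S_1..S_t all ≥ -6.
f(t,s) = f(t-1,s-1) + f(t-1,s+1) for s ≥ -6; f(t,s) = 0 for s < -6.
t=0: f(0,0)=1
t=1: f(1,-1)=1 f(1,1)=1
t=2: f(2,-2)=1 f(2,0)=2 f(2,2)=1
t=3: f(3,-3)=1 f(3,-1)=3 f(3,1)=3 f(3,3)=1
t=4: f(4,-4)=1 f(4,-2)=4 f(4,0)=6 f(4,2)=4 f(4,4)=1
t=5: f(5,-5)=1 f(5,-3)=5 f(5,-1)=10 f(5,1)=10 f(5,3)=5 f(5,5)=1
t=6: f(6,-6)=1 f(6,-4)=6 f(6,-2)=15 f(6,0)=20 f(6,2)=15 f(6,4)=6 f(6,6)=1
t=7: f(7,-5)=7 f(7,-3)=21 f(7,-1)=35 f(7,1)=35 f(7,3)=21 f(7,5)=7 f(7,7)=1
t=8: f(8,-6)=7 f(8,-4)=28 f(8,-2)=56 f(8,0)=70 f(8,2)=56 f(8,4)=28 f(8,6)=8 f(8,8)=1
t=9: f(9,-5)=35 f(9,-3)=84 f(9,-1)=126 f(9,1)=126 f(9,3)=84 f(9,5)=36 f(9,7)=9 f(9,9)=1
t=10: f(10,-6)=35 f(10,-4)=119 f(10,-2)=210 f(10,0)=252 f(10,2)=210 f(10,4)=120 f(10,6)=45 f(10,8)=10 f(10,10)=1
t=11: f(11,-5)=154 f(11,-3)=329 f(11,-1)=462 f(11,1)=462 f(11,3)=330 f(11,5)=165 f(11,7)=55 f(11,9)=11 f(11,11)=1
t=12: f(12,-6)=154 f(12,-4)=483 f(12,-2)=791 f(12,0)=924 f(12,2)=792 f(12,4)=495 f(12,6)=220 f(12,8)=66 f(12,10)=12 f(12,12)=1
Σ_s f(12,s) = 3938
P = 3938/4096 = 1969/2048

Answer: 1969/2048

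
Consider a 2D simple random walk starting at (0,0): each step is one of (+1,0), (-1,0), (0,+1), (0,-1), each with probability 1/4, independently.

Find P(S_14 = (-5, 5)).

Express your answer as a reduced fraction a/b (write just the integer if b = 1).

Let h be the number of horizontal steps (so 14-h are vertical). To end at (-5,5) need (h-5)/2 right-steps and ((14-h)+5)/2 up-steps.
Sum over h with 5 ≤ h ≤ 9, h ≡ 1 (mod 2), 14-h ≡ 1 (mod 2):
h=5: C(14,5)·C(5,0)·C(9,7) = 2002·1·36 = 72072
h=7: C(14,7)·C(7,1)·C(7,6) = 3432·7·7 = 168168
h=9: C(14,9)·C(9,2)·C(5,5) = 2002·36·1 = 72072
Total favorable: 312312
Total paths: 4^14 = 268435456
P = 312312/268435456 = 39039/33554432

Answer: 39039/33554432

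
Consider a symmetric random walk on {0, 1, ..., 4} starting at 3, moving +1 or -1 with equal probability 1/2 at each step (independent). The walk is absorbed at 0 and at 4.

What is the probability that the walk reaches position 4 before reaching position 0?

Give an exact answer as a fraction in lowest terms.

Answer: 3/4

Derivation:
Symmetric walk (p = 1/2): the harmonic-function argument gives P(hit 4 before 0 | start at 3) = a/N.
P = 3/4 = 3/4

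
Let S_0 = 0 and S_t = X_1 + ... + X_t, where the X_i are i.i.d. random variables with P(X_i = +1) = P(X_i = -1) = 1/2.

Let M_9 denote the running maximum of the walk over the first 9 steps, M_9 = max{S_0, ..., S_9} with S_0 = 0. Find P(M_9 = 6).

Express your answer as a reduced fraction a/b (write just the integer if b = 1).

Let M_9 = max(S_0,...,S_9). Use the reflection principle: for j ≥ 1, #{paths with M_9 ≥ j} = #{S_9 ≥ j} + #{S_9 ≥ j+1}.
By reflection, #{M_9 ≥ 6} = #{S_9 ≥ 6} + #{S_9 ≥ 7} = 10 + 10 = 20.
#{M_9 ≥ 7} = #{S_9 ≥ 7} + #{S_9 ≥ 8} = 10 + 1 = 11.
#{M_9 = 6} = 20 - 11 = 9.
P(M_9 = 6) = 9/512 = 9/512

Answer: 9/512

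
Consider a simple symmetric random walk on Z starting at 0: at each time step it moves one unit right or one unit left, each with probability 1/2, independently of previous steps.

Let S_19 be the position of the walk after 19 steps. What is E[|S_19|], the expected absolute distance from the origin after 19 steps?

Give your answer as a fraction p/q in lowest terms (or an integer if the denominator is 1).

S_19 takes values m ≡ 1 (mod 2) with |m| ≤ 19; P(S_19=m) = C(19,(19+m)/2)/2^19.
Total paths: 2^19 = 524288
Distribution: P(S=-19)=1/524288, P(S=-17)=19/524288, P(S=-15)=171/524288, P(S=-13)=969/524288, P(S=-11)=3876/524288, P(S=-9)=11628/524288, P(S=-7)=27132/524288, P(S=-5)=50388/524288, P(S=-3)=75582/524288, P(S=-1)=92378/524288, P(S=1)=92378/524288, P(S=3)=75582/524288, P(S=5)=50388/524288, P(S=7)=27132/524288, P(S=9)=11628/524288, P(S=11)=3876/524288, P(S=13)=969/524288, P(S=15)=171/524288, P(S=17)=19/524288, P(S=19)=1/524288
E[|S_19|] = Σ_m |m|·P(S_19=m) = 1847560/524288 = 230945/65536

Answer: 230945/65536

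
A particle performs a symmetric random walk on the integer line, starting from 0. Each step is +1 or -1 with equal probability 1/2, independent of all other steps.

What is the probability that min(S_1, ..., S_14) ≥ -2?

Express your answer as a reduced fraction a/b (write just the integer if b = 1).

Let f(t,s) = #length-t paths at position s with S_1..S_t all ≥ -2.
f(t,s) = f(t-1,s-1) + f(t-1,s+1) for s ≥ -2; f(t,s) = 0 for s < -2.
t=0: f(0,0)=1
t=1: f(1,-1)=1 f(1,1)=1
t=2: f(2,-2)=1 f(2,0)=2 f(2,2)=1
t=3: f(3,-1)=3 f(3,1)=3 f(3,3)=1
t=4: f(4,-2)=3 f(4,0)=6 f(4,2)=4 f(4,4)=1
t=5: f(5,-1)=9 f(5,1)=10 f(5,3)=5 f(5,5)=1
t=6: f(6,-2)=9 f(6,0)=19 f(6,2)=15 f(6,4)=6 f(6,6)=1
t=7: f(7,-1)=28 f(7,1)=34 f(7,3)=21 f(7,5)=7 f(7,7)=1
t=8: f(8,-2)=28 f(8,0)=62 f(8,2)=55 f(8,4)=28 f(8,6)=8 f(8,8)=1
t=9: f(9,-1)=90 f(9,1)=117 f(9,3)=83 f(9,5)=36 f(9,7)=9 f(9,9)=1
t=10: f(10,-2)=90 f(10,0)=207 f(10,2)=200 f(10,4)=119 f(10,6)=45 f(10,8)=10 f(10,10)=1
t=11: f(11,-1)=297 f(11,1)=407 f(11,3)=319 f(11,5)=164 f(11,7)=55 f(11,9)=11 f(11,11)=1
t=12: f(12,-2)=297 f(12,0)=704 f(12,2)=726 f(12,4)=483 f(12,6)=219 f(12,8)=66 f(12,10)=12 f(12,12)=1
t=13: f(13,-1)=1001 f(13,1)=1430 f(13,3)=1209 f(13,5)=702 f(13,7)=285 f(13,9)=78 f(13,11)=13 f(13,13)=1
t=14: f(14,-2)=1001 f(14,0)=2431 f(14,2)=2639 f(14,4)=1911 f(14,6)=987 f(14,8)=363 f(14,10)=91 f(14,12)=14 f(14,14)=1
Σ_s f(14,s) = 9438
P = 9438/16384 = 4719/8192

Answer: 4719/8192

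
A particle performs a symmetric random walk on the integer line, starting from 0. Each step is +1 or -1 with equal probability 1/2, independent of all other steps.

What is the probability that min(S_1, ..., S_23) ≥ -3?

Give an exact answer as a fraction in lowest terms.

Answer: 156009/262144

Derivation:
Let f(t,s) = #length-t paths at position s with S_1..S_t all ≥ -3.
f(t,s) = f(t-1,s-1) + f(t-1,s+1) for s ≥ -3; f(t,s) = 0 for s < -3.
t=0: f(0,0)=1
t=1: f(1,-1)=1 f(1,1)=1
t=2: f(2,-2)=1 f(2,0)=2 f(2,2)=1
t=3: f(3,-3)=1 f(3,-1)=3 f(3,1)=3 f(3,3)=1
t=4: f(4,-2)=4 f(4,0)=6 f(4,2)=4 f(4,4)=1
t=5: f(5,-3)=4 f(5,-1)=10 f(5,1)=10 f(5,3)=5 f(5,5)=1
t=6: f(6,-2)=14 f(6,0)=20 f(6,2)=15 f(6,4)=6 f(6,6)=1
t=7: f(7,-3)=14 f(7,-1)=34 f(7,1)=35 f(7,3)=21 f(7,5)=7 f(7,7)=1
t=8: f(8,-2)=48 f(8,0)=69 f(8,2)=56 f(8,4)=28 f(8,6)=8 f(8,8)=1
t=9: f(9,-3)=48 f(9,-1)=117 f(9,1)=125 f(9,3)=84 f(9,5)=36 f(9,7)=9 f(9,9)=1
t=10: f(10,-2)=165 f(10,0)=242 f(10,2)=209 f(10,4)=120 f(10,6)=45 f(10,8)=10 f(10,10)=1
t=11: f(11,-3)=165 f(11,-1)=407 f(11,1)=451 f(11,3)=329 f(11,5)=165 f(11,7)=55 f(11,9)=11 f(11,11)=1
t=12: f(12,-2)=572 f(12,0)=858 f(12,2)=780 f(12,4)=494 f(12,6)=220 f(12,8)=66 f(12,10)=12 f(12,12)=1
t=13: f(13,-3)=572 f(13,-1)=1430 f(13,1)=1638 f(13,3)=1274 f(13,5)=714 f(13,7)=286 f(13,9)=78 f(13,11)=13 f(13,13)=1
t=14: f(14,-2)=2002 f(14,0)=3068 f(14,2)=2912 f(14,4)=1988 f(14,6)=1000 f(14,8)=364 f(14,10)=91 f(14,12)=14 f(14,14)=1
t=15: f(15,-3)=2002 f(15,-1)=5070 f(15,1)=5980 f(15,3)=4900 f(15,5)=2988 f(15,7)=1364 f(15,9)=455 f(15,11)=105 f(15,13)=15 f(15,15)=1
t=16: f(16,-2)=7072 f(16,0)=11050 f(16,2)=10880 f(16,4)=7888 f(16,6)=4352 f(16,8)=1819 f(16,10)=560 f(16,12)=120 f(16,14)=16 f(16,16)=1
t=17: f(17,-3)=7072 f(17,-1)=18122 f(17,1)=21930 f(17,3)=18768 f(17,5)=12240 f(17,7)=6171 f(17,9)=2379 f(17,11)=680 f(17,13)=136 f(17,15)=17 f(17,17)=1
t=18: f(18,-2)=25194 f(18,0)=40052 f(18,2)=40698 f(18,4)=31008 f(18,6)=18411 f(18,8)=8550 f(18,10)=3059 f(18,12)=816 f(18,14)=153 f(18,16)=18 f(18,18)=1
t=19: f(19,-3)=25194 f(19,-1)=65246 f(19,1)=80750 f(19,3)=71706 f(19,5)=49419 f(19,7)=26961 f(19,9)=11609 f(19,11)=3875 f(19,13)=969 f(19,15)=171 f(19,17)=19 f(19,19)=1
t=20: f(20,-2)=90440 f(20,0)=145996 f(20,2)=152456 f(20,4)=121125 f(20,6)=76380 f(20,8)=38570 f(20,10)=15484 f(20,12)=4844 f(20,14)=1140 f(20,16)=190 f(20,18)=20 f(20,20)=1
t=21: f(21,-3)=90440 f(21,-1)=236436 f(21,1)=298452 f(21,3)=273581 f(21,5)=197505 f(21,7)=114950 f(21,9)=54054 f(21,11)=20328 f(21,13)=5984 f(21,15)=1330 f(21,17)=210 f(21,19)=21 f(21,21)=1
t=22: f(22,-2)=326876 f(22,0)=534888 f(22,2)=572033 f(22,4)=471086 f(22,6)=312455 f(22,8)=169004 f(22,10)=74382 f(22,12)=26312 f(22,14)=7314 f(22,16)=1540 f(22,18)=231 f(22,20)=22 f(22,22)=1
t=23: f(23,-3)=326876 f(23,-1)=861764 f(23,1)=1106921 f(23,3)=1043119 f(23,5)=783541 f(23,7)=481459 f(23,9)=243386 f(23,11)=100694 f(23,13)=33626 f(23,15)=8854 f(23,17)=1771 f(23,19)=253 f(23,21)=23 f(23,23)=1
Σ_s f(23,s) = 4992288
P = 4992288/8388608 = 156009/262144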